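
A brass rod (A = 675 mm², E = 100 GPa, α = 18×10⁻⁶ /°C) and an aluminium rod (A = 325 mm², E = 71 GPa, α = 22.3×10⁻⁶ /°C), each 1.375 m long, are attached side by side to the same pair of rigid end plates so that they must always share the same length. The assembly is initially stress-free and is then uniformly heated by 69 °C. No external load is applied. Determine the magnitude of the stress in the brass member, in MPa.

σ ≈ 7.56 MPa (tensile)

Both members must finish at the same length. With the larger α, the aluminium tends to over-expand; the plates restrain it, putting the aluminium in compression and the brass in tension. With no external load the two internal forces are equal and opposite, magnitude P.
Setting the final lengths equal and cancelling L: (α₁ − α₂)ΔT = P/(A₁E₁) + P/(A₂E₂).
|α₁ − α₂|·ΔT = 4.3×10⁻⁶ × 69 = 0.0002967.
1/(A₁E₁) + 1/(A₂E₂) = 1/(675×100×10³) + 1/(325×71×10³) = 5.815×10⁻⁸ N⁻¹.
So P = 0.0002967 / 5.815×10⁻⁸ = 5.102 kN.
σ_{brass} = P/A₁ = 5102/675 = 7.559 MPa, tensile.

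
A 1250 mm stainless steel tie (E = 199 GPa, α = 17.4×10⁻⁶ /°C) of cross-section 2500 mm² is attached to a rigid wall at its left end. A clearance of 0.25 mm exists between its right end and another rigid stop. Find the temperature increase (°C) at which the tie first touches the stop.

ΔT ≈ 11.5 °C

Contact occurs when the free expansion equals the gap: αΔT L = 0.25 mm.
So ΔT = g/(αL) = 0.25/(17.4×10⁻⁶ × 1250) = 11.49 °C.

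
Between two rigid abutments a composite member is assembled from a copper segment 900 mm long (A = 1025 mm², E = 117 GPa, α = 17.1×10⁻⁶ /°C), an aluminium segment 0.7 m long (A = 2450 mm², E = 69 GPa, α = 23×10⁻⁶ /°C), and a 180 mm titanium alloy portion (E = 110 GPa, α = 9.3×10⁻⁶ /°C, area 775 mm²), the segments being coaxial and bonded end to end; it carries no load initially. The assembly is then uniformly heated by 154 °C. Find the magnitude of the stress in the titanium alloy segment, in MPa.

If the supports were absent, the total length change would be Σ αᵢΔT Lᵢ = 17.1×10⁻⁶×154×900 + 23×10⁻⁶×154×700 + 9.3×10⁻⁶×154×180 = 5.107 mm.
The walls prevent any net length change, so an axial force P (same in every segment) develops. Compatibility: P · Σ Lᵢ/(AᵢEᵢ) = δ_free.
Σ Lᵢ/(AᵢEᵢ) = 900/(1025×117×10³) + 700/(2450×69×10³) + 180/(775×110×10³) = 1.376×10⁻⁵ mm/N.
P = 5.107 / 1.376×10⁻⁵ = 371300 N = 371.3 kN, compressive.
σ_{titanium alloy} = P / A = 371300 / 775 = 479 MPa.

σ ≈ 479 MPa (compressive)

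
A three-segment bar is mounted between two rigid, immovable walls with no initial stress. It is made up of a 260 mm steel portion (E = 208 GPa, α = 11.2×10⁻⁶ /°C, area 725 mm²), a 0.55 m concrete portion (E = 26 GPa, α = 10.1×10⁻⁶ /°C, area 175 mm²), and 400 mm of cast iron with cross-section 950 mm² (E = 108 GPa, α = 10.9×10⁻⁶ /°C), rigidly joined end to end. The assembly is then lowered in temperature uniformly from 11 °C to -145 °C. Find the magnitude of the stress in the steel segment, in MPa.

σ ≈ 21.8 MPa (tensile)

Free thermal contraction of the whole bar: Σ αᵢΔT Lᵢ = 11.2×10⁻⁶×156×260 + 10.1×10⁻⁶×156×550 + 10.9×10⁻⁶×156×400 = 2.001 mm.
The walls prevent any net length change, so an axial force P (same in every segment) develops. Compatibility: P · Σ Lᵢ/(AᵢEᵢ) = δ_free.
The series flexibility is Σ Lᵢ/(AᵢEᵢ) = 260/(725×208×10³) + 550/(175×26×10³) + 400/(950×108×10³) = 0.0001265 mm/N.
P = 2.001 / 0.0001265 = 15820 N = 15.82 kN, tensile.
σ_{steel} = P / A = 15820 / 725 = 21.82 MPa.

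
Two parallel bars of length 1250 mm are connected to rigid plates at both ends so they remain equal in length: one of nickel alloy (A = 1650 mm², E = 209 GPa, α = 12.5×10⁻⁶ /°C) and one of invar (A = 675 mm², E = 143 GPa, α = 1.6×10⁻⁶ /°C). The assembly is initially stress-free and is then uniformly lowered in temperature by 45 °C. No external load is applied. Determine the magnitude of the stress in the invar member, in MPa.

σ ≈ 54.8 MPa (compressive)

The nickel alloy has the larger α, so on cooling it would change length more than the invar if both were free. The rigid plates force a common final length, so the nickel alloy is put into tension and the invar into compression, with equal and opposite forces P (no external load).
Equating the net (thermal + elastic) strains gives |α₁ − α₂|·ΔT = P·[1/(A₁E₁) + 1/(A₂E₂)].
|α₁ − α₂|·ΔT = 10.9×10⁻⁶ × 45 = 0.0004905.
1/(A₁E₁) + 1/(A₂E₂) = 1/(1650×209×10³) + 1/(675×143×10³) = 1.326×10⁻⁸ N⁻¹.
P = 0.0004905 / 1.326×10⁻⁸ = 36990 N = 36.99 kN.
σ_{invar} = P/A₂ = 36990/675 = 54.8 MPa, compressive.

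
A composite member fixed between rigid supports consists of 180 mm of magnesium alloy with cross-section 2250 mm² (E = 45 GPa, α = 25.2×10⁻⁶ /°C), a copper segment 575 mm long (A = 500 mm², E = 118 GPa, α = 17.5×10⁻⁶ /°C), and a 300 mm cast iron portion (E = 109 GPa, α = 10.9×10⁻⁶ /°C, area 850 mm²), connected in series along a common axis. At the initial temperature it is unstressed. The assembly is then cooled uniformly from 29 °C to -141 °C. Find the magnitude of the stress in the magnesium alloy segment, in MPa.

σ ≈ 91.5 MPa (tensile)

Free thermal contraction of the whole bar: Σ αᵢΔT Lᵢ = 25.2×10⁻⁶×170×180 + 17.5×10⁻⁶×170×575 + 10.9×10⁻⁶×170×300 = 3.038 mm.
The walls prevent any net length change, so an axial force P (same in every segment) develops. Compatibility: P · Σ Lᵢ/(AᵢEᵢ) = δ_free.
The series flexibility is Σ Lᵢ/(AᵢEᵢ) = 180/(2250×45×10³) + 575/(500×118×10³) + 300/(850×109×10³) = 1.476×10⁻⁵ mm/N.
So P = 3.038 / 1.476×10⁻⁵ = 205.8 kN, tensile.
σ_{magnesium alloy} = P / A = 205800 / 2250 = 91.46 MPa.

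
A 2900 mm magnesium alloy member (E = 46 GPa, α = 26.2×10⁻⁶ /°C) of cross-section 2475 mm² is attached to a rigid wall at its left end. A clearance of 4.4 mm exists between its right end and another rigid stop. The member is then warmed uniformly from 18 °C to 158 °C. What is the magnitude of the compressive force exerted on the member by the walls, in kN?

P ≈ 245 kN

If the wall were absent the member would grow by αΔT L = 26.2×10⁻⁶ × 140 × 2900 = 10.64 mm.
After closing the 4.4 mm clearance, 10.64 − 4.4 = 6.237 mm of expansion remains to be suppressed by the wall.
Compatibility: PL/(AE) = 6.237 mm, so σ = P/A = E × (6.237/2900) = 98.93 MPa.
P = σA = 98.93 × 2475 = 244.9 kN.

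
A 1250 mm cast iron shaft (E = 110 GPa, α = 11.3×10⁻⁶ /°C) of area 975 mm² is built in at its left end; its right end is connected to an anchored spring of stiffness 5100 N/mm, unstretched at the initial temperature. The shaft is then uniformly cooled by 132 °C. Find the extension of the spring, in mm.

δ ≈ 1.76 mm

The unrestrained thermal change is αΔT L = 11.3×10⁻⁶ × 132 × 1250 = 1.865 mm.
With a force P in the spring, the elastic change of the shaft is PL/(AE) and that of the spring is P/k; compatibility requires their sum to equal δ_free.
So P = δ_free / [L/(AE) + 1/k] = 1.865 / [ 1250/(975×110×10³) + 1/(5100) ].
P = 1.865 / 0.0002077 = 8975 N.
Spring extension = P/k = 8975/(5100) = 1.76 mm.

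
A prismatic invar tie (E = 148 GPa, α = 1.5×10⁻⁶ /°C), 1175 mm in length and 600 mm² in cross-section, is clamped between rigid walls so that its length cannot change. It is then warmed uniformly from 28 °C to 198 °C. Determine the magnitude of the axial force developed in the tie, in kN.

P ≈ 22.6 kN (compressive)

Full restraint means ε = 0, so the stress is σ = EαΔT = 148×10³ × 1.5×10⁻⁶ × 170 = 37.74 MPa.
P = AEαΔT = 600 × 148×10³ × 1.5×10⁻⁶ × 170 = 22.64 kN (compressive).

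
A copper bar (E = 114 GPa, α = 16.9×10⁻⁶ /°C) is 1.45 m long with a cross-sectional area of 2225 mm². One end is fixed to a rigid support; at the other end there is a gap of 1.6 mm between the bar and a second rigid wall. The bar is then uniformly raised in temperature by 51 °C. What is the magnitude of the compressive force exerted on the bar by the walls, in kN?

P ≈ 0 kN

Free thermal elongation = αΔT L = 16.9×10⁻⁶ × 51 × 1450 = 1.25 mm.
This is smaller than the 1.6 mm clearance, so the bar expands freely without reaching the stop — the stress is zero.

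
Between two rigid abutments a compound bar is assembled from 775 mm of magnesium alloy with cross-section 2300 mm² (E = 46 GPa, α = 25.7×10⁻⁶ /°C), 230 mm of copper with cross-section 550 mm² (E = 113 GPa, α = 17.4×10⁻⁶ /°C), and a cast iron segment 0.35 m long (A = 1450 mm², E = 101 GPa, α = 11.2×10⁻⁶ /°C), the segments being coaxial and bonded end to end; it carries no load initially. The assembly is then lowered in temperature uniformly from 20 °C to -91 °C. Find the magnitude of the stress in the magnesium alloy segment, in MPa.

If the supports were absent, the total length change would be Σ αᵢΔT Lᵢ = 25.7×10⁻⁶×111×775 + 17.4×10⁻⁶×111×230 + 11.2×10⁻⁶×111×350 = 3.09 mm.
The rigid supports impose zero overall length change; the single axial force P common to all segments must satisfy P Σ Lᵢ/(AᵢEᵢ) = δ_free.
The series flexibility is Σ Lᵢ/(AᵢEᵢ) = 775/(2300×46×10³) + 230/(550×113×10³) + 350/(1450×101×10³) = 1.342×10⁻⁵ mm/N.
So P = 3.09 / 1.342×10⁻⁵ = 230.3 kN, tensile.
σ_{magnesium alloy} = P / A = 230300 / 2300 = 100.1 MPa.

σ ≈ 100 MPa (tensile)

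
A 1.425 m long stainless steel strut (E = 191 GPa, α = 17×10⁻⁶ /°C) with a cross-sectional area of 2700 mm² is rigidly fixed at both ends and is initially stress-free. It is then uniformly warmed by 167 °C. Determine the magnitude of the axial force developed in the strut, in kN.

P ≈ 1460 kN (compressive)

The ends cannot move, so σ = EαΔT = 191×10³ × 17×10⁻⁶ × 167 = 542.2 MPa.
P = AEαΔT = 2700 × 191×10³ × 17×10⁻⁶ × 167 = 1464 kN (compressive).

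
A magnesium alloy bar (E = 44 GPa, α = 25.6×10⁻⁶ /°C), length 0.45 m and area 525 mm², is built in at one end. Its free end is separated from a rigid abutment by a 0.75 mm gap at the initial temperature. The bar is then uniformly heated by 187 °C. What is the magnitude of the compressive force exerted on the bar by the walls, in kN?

P ≈ 72.1 kN

Free thermal elongation = αΔT L = 25.6×10⁻⁶ × 187 × 450 = 2.154 mm.
The gap closes (δ_free > 0.75 mm) and the wall then resists a further 2.154 − 0.75 = 1.404 mm of expansion.
That suppressed elongation corresponds to σ = E·Δ/L = 44×10³ × 1.404/450 = 137.3 MPa.
Force on the wall = σA = 137.3 × 525 mm² = 72.08 kN.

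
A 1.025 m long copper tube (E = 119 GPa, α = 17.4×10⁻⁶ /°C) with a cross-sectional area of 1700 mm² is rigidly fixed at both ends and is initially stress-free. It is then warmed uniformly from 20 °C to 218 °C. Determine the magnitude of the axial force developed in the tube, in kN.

The ends cannot move, so σ = EαΔT = 119×10³ × 17.4×10⁻⁶ × 198 = 410 MPa.
Then P = σA = 410 × 1700 mm² = 697 kN, compressive.

P ≈ 697 kN (compressive)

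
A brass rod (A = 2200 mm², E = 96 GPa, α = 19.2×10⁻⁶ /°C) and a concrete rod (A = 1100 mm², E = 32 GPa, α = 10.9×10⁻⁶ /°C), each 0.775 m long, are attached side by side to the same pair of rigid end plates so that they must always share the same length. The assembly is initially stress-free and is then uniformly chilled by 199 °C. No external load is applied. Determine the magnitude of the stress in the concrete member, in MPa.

Both members must finish at the same length. With the larger α, the brass tends to over-contract; the plates restrain it, putting the brass in tension and the concrete in compression. With no external load the two internal forces are equal and opposite, magnitude P.
Equating the net (thermal + elastic) strains gives |α₁ − α₂|·ΔT = P·[1/(A₁E₁) + 1/(A₂E₂)].
|α₁ − α₂|·ΔT = 8.3×10⁻⁶ × 199 = 0.001652.
1/(A₁E₁) + 1/(A₂E₂) = 1/(2200×96×10³) + 1/(1100×32×10³) = 3.314×10⁻⁸ N⁻¹.
P = 0.001652 / 3.314×10⁻⁸ = 49830 N = 49.83 kN.
σ_{concrete} = P/A₂ = 49830/1100 = 45.3 MPa, compressive.

σ ≈ 45.3 MPa (compressive)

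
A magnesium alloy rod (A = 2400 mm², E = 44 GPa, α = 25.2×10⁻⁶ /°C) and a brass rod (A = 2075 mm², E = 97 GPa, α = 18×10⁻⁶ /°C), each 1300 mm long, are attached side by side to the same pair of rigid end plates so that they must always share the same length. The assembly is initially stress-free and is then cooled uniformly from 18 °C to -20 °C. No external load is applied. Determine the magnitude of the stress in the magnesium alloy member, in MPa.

The magnesium alloy has the larger α, so on cooling it would change length more than the brass if both were free. The rigid plates force a common final length, so the magnesium alloy is put into tension and the brass into compression, with equal and opposite forces P (no external load).
Setting the final lengths equal and cancelling L: (α₁ − α₂)ΔT = P/(A₁E₁) + P/(A₂E₂).
|α₁ − α₂|·ΔT = 7.2×10⁻⁶ × 38 = 0.0002736.
1/(A₁E₁) + 1/(A₂E₂) = 1/(2400×44×10³) + 1/(2075×97×10³) = 1.444×10⁻⁸ N⁻¹.
P = 0.0002736 / 1.444×10⁻⁸ = 18950 N = 18.95 kN.
σ_{magnesium alloy} = P/A₁ = 18950/2400 = 7.896 MPa, tensile.

σ ≈ 7.9 MPa (tensile)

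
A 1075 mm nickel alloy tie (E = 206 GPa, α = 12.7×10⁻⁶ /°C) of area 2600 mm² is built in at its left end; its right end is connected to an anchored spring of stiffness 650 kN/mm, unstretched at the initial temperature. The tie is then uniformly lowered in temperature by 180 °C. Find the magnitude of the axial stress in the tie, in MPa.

If the spring were absent the tie would shorten by αΔT L = 12.7×10⁻⁶ × 180 × 1075 = 2.457 mm.
Let P be the tensile force in the spring. The tie extends elastically by PL/(AE) and the spring stretches by P/k; together these equal δ_free.
P [ L/(AE) + 1/k ] = δ_free → P [ 1075/(2600×206×10³) + 1/(650×10³) ] = 2.457.
P = 2.457 / 3.546×10⁻⁶ = 693100 N.
σ = P/A = 693100/2600 = 266.6 MPa.

σ ≈ 267 MPa (tensile)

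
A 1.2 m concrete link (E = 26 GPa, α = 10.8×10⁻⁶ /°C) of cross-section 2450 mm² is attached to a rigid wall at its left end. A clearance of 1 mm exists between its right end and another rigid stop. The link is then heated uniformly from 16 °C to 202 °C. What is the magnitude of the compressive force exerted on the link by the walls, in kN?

If the wall were absent the link would grow by αΔT L = 10.8×10⁻⁶ × 186 × 1200 = 2.411 mm.
The gap closes (δ_free > 1 mm) and the wall then resists a further 2.411 − 1 = 1.411 mm of expansion.
That suppressed elongation corresponds to σ = E·Δ/L = 26×10³ × 1.411/1200 = 30.56 MPa.
P = σA = 30.56 × 2450 = 74.88 kN.

P ≈ 74.9 kN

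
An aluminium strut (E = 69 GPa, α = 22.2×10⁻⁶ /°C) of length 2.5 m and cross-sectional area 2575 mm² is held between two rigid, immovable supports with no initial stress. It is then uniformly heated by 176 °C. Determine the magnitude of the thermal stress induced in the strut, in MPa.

The supports are rigid, so the total axial strain is zero. The restrained thermal strain is ε = αΔT = 22.2×10⁻⁶ × 176 = 3907.2×10⁻⁶.
The stress required to suppress this strain is σ = Eε = 69×10³ × 3907.2×10⁻⁶ = 269.6 MPa, compressive since the strut is trying to expand.

σ ≈ 270 MPa (compressive)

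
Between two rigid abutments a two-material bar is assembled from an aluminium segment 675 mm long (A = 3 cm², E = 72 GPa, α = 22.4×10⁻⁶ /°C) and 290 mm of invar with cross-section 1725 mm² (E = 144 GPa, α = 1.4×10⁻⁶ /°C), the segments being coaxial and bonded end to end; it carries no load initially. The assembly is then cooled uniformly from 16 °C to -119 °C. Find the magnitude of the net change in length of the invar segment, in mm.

Free thermal contraction of the whole bar: Σ αᵢΔT Lᵢ = 22.4×10⁻⁶×135×675 + 1.4×10⁻⁶×135×290 = 2.096 mm.
Since the ends are fixed, an axial force P builds up, equal in every segment, with P · Σ Lᵢ/(AᵢEᵢ) = δ_free.
The series flexibility is Σ Lᵢ/(AᵢEᵢ) = 675/(300×72×10³) + 290/(1725×144×10³) = 3.242×10⁻⁵ mm/N.
So P = 2.096 / 3.242×10⁻⁵ = 64.66 kN, tensile.
For the invar segment, free thermal change = 1.4×10⁻⁶×135×290 = 0.05481 mm and elastic change from P = 64660×290/(1725×144×10³) = 0.07548 mm; these oppose, so the net change is 0.0207 mm (segment lengthens).

|ΔL| ≈ 0.0207 mm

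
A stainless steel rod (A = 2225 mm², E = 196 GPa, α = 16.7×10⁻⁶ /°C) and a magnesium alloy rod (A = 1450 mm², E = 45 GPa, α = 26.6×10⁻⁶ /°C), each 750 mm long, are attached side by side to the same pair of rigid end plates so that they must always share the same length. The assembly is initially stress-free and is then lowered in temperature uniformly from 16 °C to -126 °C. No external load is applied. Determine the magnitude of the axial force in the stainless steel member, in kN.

P ≈ 79.8 kN (compressive in the stainless steel)

The magnesium alloy has the larger α, so on cooling it would change length more than the stainless steel if both were free. The rigid plates force a common final length, so the magnesium alloy is put into tension and the stainless steel into compression, with equal and opposite forces P (no external load).
Compatibility of the two members (thermal + elastic change equal): (α₁ − α₂)ΔT = P·[1/(A₁E₁) + 1/(A₂E₂)].
|α₁ − α₂|·ΔT = 9.9×10⁻⁶ × 142 = 0.001406.
1/(A₁E₁) + 1/(A₂E₂) = 1/(2225×196×10³) + 1/(1450×45×10³) = 1.762×10⁻⁸ N⁻¹.
So P = 0.001406 / 1.762×10⁻⁸ = 79.79 kN.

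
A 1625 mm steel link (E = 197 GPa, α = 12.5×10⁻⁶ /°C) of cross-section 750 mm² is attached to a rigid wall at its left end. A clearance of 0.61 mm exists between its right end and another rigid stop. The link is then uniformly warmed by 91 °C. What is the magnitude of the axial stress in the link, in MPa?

Free thermal elongation = αΔT L = 12.5×10⁻⁶ × 91 × 1625 = 1.848 mm.
This exceeds the 0.61 mm gap, so the wall pushes back. The portion of expansion that must be recovered elastically is δ_free − gap = 1.848 − 0.61 = 1.238 mm.
That suppressed elongation corresponds to σ = E·Δ/L = 197×10³ × 1.238/1625 = 150.1 MPa.

σ ≈ 150 MPa (compressive)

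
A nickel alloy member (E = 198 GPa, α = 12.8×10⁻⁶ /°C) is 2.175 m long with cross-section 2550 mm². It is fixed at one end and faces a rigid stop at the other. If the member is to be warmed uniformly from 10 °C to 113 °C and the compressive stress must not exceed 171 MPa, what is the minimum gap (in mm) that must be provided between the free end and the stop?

With no wall the member would lengthen by αΔT L = 12.8×10⁻⁶ × 103 × 2175 = 2.868 mm.
At the allowable stress the elastic shortening the wall may impose is σL/E = 171 × 2175 / (198×10³) = 1.878 mm.
So the gap has to take up the difference, g_min = δ_free − σL/E = 2.868 − 1.878 = 0.9891 mm.

g ≈ 0.989 mm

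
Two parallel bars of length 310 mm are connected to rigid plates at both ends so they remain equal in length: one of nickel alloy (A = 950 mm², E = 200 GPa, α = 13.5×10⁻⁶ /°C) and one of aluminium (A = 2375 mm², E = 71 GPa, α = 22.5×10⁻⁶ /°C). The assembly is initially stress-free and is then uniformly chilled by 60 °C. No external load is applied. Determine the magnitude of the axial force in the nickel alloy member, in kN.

P ≈ 48.2 kN (compressive in the nickel alloy)

The aluminium has the larger α, so on cooling it would change length more than the nickel alloy if both were free. The rigid plates force a common final length, so the aluminium is put into tension and the nickel alloy into compression, with equal and opposite forces P (no external load).
Equating the net (thermal + elastic) strains gives |α₁ − α₂|·ΔT = P·[1/(A₁E₁) + 1/(A₂E₂)].
|α₁ − α₂|·ΔT = 9×10⁻⁶ × 60 = 0.00054.
1/(A₁E₁) + 1/(A₂E₂) = 1/(950×200×10³) + 1/(2375×71×10³) = 1.119×10⁻⁸ N⁻¹.
So P = 0.00054 / 1.119×10⁻⁸ = 48.24 kN.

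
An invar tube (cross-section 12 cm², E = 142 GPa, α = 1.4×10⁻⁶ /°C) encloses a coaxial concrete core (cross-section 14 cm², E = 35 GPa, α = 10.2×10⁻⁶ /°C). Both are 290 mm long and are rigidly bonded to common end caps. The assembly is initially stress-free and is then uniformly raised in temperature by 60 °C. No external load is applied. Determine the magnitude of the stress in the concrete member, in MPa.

The concrete has the larger α, so on heating it would change length more than the invar if both were free. The rigid plates force a common final length, so the concrete is put into compression and the invar into tension, with equal and opposite forces P (no external load).
Compatibility of the two members (thermal + elastic change equal): (α₁ − α₂)ΔT = P·[1/(A₁E₁) + 1/(A₂E₂)].
|α₁ − α₂|·ΔT = 8.8×10⁻⁶ × 60 = 0.000528.
1/(A₁E₁) + 1/(A₂E₂) = 1/(1200×142×10³) + 1/(1400×35×10³) = 2.628×10⁻⁸ N⁻¹.
P = 0.000528 / 2.628×10⁻⁸ = 20090 N = 20.09 kN.
σ_{concrete} = P/A₂ = 20090/1400 = 14.35 MPa, compressive.

σ ≈ 14.4 MPa (compressive)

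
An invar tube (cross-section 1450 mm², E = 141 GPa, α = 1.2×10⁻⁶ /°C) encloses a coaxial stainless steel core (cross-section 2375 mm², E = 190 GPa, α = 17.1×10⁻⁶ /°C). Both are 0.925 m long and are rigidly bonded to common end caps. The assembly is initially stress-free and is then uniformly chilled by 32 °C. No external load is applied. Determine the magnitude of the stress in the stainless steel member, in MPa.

σ ≈ 30.1 MPa (tensile)

Both members must finish at the same length. With the larger α, the stainless steel tends to over-contract; the plates restrain it, putting the stainless steel in tension and the invar in compression. With no external load the two internal forces are equal and opposite, magnitude P.
Equating the net (thermal + elastic) strains gives |α₁ − α₂|·ΔT = P·[1/(A₁E₁) + 1/(A₂E₂)].
|α₁ − α₂|·ΔT = 15.9×10⁻⁶ × 32 = 0.0005088.
1/(A₁E₁) + 1/(A₂E₂) = 1/(1450×141×10³) + 1/(2375×190×10³) = 7.107×10⁻⁹ N⁻¹.
P = 0.0005088 / 7.107×10⁻⁹ = 71590 N = 71.59 kN.
σ_{stainless steel} = P/A₂ = 71590/2375 = 30.14 MPa, tensile.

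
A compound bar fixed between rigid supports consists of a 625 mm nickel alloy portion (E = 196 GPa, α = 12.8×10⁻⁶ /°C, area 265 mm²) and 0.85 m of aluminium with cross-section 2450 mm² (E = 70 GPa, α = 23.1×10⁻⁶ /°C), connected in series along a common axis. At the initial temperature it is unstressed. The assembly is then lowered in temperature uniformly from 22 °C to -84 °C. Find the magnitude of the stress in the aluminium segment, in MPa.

If the supports were absent, the total length change would be Σ αᵢΔT Lᵢ = 12.8×10⁻⁶×106×625 + 23.1×10⁻⁶×106×850 = 2.929 mm.
The walls prevent any net length change, so an axial force P (same in every segment) develops. Compatibility: P · Σ Lᵢ/(AᵢEᵢ) = δ_free.
The series flexibility is Σ Lᵢ/(AᵢEᵢ) = 625/(265×196×10³) + 850/(2450×70×10³) = 1.699×10⁻⁵ mm/N.
So P = 2.929 / 1.699×10⁻⁵ = 172.4 kN, tensile.
σ_{aluminium} = P / A = 172400 / 2450 = 70.38 MPa.

σ ≈ 70.4 MPa (tensile)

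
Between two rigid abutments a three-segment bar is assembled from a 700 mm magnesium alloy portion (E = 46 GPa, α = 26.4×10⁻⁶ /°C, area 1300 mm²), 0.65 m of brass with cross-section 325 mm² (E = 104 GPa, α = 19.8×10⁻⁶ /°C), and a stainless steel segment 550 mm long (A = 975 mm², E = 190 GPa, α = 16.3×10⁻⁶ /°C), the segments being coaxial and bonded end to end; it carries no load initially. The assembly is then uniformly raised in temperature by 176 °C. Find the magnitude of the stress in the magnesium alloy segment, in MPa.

σ ≈ 161 MPa (compressive)

If the supports were absent, the total length change would be Σ αᵢΔT Lᵢ = 26.4×10⁻⁶×176×700 + 19.8×10⁻⁶×176×650 + 16.3×10⁻⁶×176×550 = 7.095 mm.
Since the ends are fixed, an axial force P builds up, equal in every segment, with P · Σ Lᵢ/(AᵢEᵢ) = δ_free.
The series flexibility is Σ Lᵢ/(AᵢEᵢ) = 700/(1300×46×10³) + 650/(325×104×10³) + 550/(975×190×10³) = 3.391×10⁻⁵ mm/N.
P = 7.095 / 3.391×10⁻⁵ = 209300 N = 209.3 kN, compressive.
σ_{magnesium alloy} = P / A = 209300 / 1300 = 161 MPa.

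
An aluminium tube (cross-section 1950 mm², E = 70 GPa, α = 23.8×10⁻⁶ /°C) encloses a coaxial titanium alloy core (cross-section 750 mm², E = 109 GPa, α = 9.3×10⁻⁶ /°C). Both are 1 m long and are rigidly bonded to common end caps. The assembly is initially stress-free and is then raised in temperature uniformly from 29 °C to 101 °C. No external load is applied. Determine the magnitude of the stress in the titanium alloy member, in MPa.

σ ≈ 71.2 MPa (tensile)

Equilibrium of a rigid end plate with no external load gives equal and opposite internal forces ±P in the two members. Since α_{aluminium} > α_{titanium alloy}, heating drives the aluminium into compression and the titanium alloy into tension.
Compatibility of the two members (thermal + elastic change equal): (α₁ − α₂)ΔT = P·[1/(A₁E₁) + 1/(A₂E₂)].
|α₁ − α₂|·ΔT = 14.5×10⁻⁶ × 72 = 0.001044.
1/(A₁E₁) + 1/(A₂E₂) = 1/(1950×70×10³) + 1/(750×109×10³) = 1.956×10⁻⁸ N⁻¹.
So P = 0.001044 / 1.956×10⁻⁸ = 53.38 kN.
σ_{titanium alloy} = P/A₂ = 53380/750 = 71.17 MPa, tensile.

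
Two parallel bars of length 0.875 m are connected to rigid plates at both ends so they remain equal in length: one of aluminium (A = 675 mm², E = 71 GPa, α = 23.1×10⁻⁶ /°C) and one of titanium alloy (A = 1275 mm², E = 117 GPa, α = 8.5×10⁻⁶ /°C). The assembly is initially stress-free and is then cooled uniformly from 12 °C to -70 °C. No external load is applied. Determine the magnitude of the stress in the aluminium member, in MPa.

Both members must finish at the same length. With the larger α, the aluminium tends to over-contract; the plates restrain it, putting the aluminium in tension and the titanium alloy in compression. With no external load the two internal forces are equal and opposite, magnitude P.
Setting the final lengths equal and cancelling L: (α₁ − α₂)ΔT = P/(A₁E₁) + P/(A₂E₂).
|α₁ − α₂|·ΔT = 14.6×10⁻⁶ × 82 = 0.001197.
1/(A₁E₁) + 1/(A₂E₂) = 1/(675×71×10³) + 1/(1275×117×10³) = 2.757×10⁻⁸ N⁻¹.
P = 0.001197 / 2.757×10⁻⁸ = 43420 N = 43.42 kN.
σ_{aluminium} = P/A₁ = 43420/675 = 64.33 MPa, tensile.

σ ≈ 64.3 MPa (tensile)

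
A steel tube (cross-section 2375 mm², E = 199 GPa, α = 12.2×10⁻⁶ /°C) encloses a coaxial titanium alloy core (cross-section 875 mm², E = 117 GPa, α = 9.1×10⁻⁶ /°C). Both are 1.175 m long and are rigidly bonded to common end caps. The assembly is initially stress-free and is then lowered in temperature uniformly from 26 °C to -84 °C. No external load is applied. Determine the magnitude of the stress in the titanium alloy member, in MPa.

Equilibrium of a rigid end plate with no external load gives equal and opposite internal forces ±P in the two members. Since α_{steel} > α_{titanium alloy}, cooling drives the steel into tension and the titanium alloy into compression.
Equating the net (thermal + elastic) strains gives |α₁ − α₂|·ΔT = P·[1/(A₁E₁) + 1/(A₂E₂)].
|α₁ − α₂|·ΔT = 3.1×10⁻⁶ × 110 = 0.000341.
1/(A₁E₁) + 1/(A₂E₂) = 1/(2375×199×10³) + 1/(875×117×10³) = 1.188×10⁻⁸ N⁻¹.
So P = 0.000341 / 1.188×10⁻⁸ = 28.69 kN.
σ_{titanium alloy} = P/A₂ = 28690/875 = 32.79 MPa, compressive.

σ ≈ 32.8 MPa (compressive)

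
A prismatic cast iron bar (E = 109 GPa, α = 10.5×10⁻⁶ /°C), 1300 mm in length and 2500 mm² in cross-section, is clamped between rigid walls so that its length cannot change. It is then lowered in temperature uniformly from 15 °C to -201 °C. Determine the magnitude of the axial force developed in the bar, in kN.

The ends cannot move, so σ = EαΔT = 109×10³ × 10.5×10⁻⁶ × 216 = 247.2 MPa.
Axial force P = σA = 247.2 × 2500 = 618000 N = 618 kN, tensile.

P ≈ 618 kN (tensile)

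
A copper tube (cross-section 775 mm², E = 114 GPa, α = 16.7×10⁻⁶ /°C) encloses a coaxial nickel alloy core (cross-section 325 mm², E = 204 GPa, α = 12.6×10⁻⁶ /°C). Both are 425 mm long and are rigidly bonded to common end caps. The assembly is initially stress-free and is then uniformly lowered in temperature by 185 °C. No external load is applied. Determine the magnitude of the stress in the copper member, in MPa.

σ ≈ 37.1 MPa (tensile)

Equilibrium of a rigid end plate with no external load gives equal and opposite internal forces ±P in the two members. Since α_{copper} > α_{nickel alloy}, cooling drives the copper into tension and the nickel alloy into compression.
Equating the net (thermal + elastic) strains gives |α₁ − α₂|·ΔT = P·[1/(A₁E₁) + 1/(A₂E₂)].
|α₁ − α₂|·ΔT = 4.1×10⁻⁶ × 185 = 0.0007585.
1/(A₁E₁) + 1/(A₂E₂) = 1/(775×114×10³) + 1/(325×204×10³) = 2.64×10⁻⁸ N⁻¹.
So P = 0.0007585 / 2.64×10⁻⁸ = 28.73 kN.
σ_{copper} = P/A₁ = 28730/775 = 37.07 MPa, tensile.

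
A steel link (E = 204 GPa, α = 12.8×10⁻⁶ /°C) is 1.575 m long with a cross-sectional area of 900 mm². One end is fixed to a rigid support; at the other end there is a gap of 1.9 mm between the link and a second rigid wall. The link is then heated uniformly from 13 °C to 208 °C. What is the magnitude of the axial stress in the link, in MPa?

σ ≈ 263 MPa (compressive)

Free thermal elongation = αΔT L = 12.8×10⁻⁶ × 195 × 1575 = 3.931 mm.
The gap closes (δ_free > 1.9 mm) and the wall then resists a further 3.931 − 1.9 = 2.031 mm of expansion.
Compatibility: PL/(AE) = 2.031 mm, so σ = P/A = E × (2.031/1575) = 263.1 MPa.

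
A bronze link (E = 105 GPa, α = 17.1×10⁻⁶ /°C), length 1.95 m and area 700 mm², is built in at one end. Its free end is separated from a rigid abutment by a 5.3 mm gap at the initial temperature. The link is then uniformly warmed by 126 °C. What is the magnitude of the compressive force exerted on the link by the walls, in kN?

P ≈ 0 kN

Free thermal elongation = αΔT L = 17.1×10⁻⁶ × 126 × 1950 = 4.201 mm.
This is smaller than the 5.3 mm clearance, so the link expands freely without reaching the stop — the stress is zero.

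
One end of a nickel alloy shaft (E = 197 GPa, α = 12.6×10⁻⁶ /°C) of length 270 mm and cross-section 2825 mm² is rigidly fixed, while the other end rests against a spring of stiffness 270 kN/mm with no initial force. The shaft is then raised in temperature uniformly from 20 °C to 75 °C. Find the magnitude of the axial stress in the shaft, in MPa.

σ ≈ 15.8 MPa (compressive)

Free thermal expansion: δ_free = αΔT L = 12.6×10⁻⁶ × 55 × 270 = 0.1871 mm.
With a force P in the spring, the elastic change of the shaft is PL/(AE) and that of the spring is P/k; compatibility requires their sum to equal δ_free.
P [ L/(AE) + 1/k ] = δ_free → P [ 270/(2825×197×10³) + 1/(270×10³) ] = 0.1871.
P = 0.1871 / 4.189×10⁻⁶ = 44670 N.
σ = P/A = 44670/2825 = 15.81 MPa.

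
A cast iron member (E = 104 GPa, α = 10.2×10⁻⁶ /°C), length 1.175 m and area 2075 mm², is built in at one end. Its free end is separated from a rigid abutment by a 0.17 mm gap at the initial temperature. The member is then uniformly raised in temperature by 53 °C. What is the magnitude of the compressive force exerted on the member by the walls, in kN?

If the wall were absent the member would grow by αΔT L = 10.2×10⁻⁶ × 53 × 1175 = 0.6352 mm.
After closing the 0.17 mm clearance, 0.6352 − 0.17 = 0.4652 mm of expansion remains to be suppressed by the wall.
Compatibility: PL/(AE) = 0.4652 mm, so σ = P/A = E × (0.4652/1175) = 41.18 MPa.
P = σA = 41.18 × 2075 = 85.44 kN.

P ≈ 85.4 kN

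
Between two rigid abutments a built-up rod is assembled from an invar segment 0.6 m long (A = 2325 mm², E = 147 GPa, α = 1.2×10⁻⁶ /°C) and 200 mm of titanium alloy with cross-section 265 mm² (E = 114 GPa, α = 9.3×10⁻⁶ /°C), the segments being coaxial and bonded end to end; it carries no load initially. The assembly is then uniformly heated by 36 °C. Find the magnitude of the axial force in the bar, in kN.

With the walls removed the bar would change length by δ_free = Σ αᵢΔT Lᵢ = 1.2×10⁻⁶×36×600 + 9.3×10⁻⁶×36×200 = 0.09288 mm.
The rigid supports impose zero overall length change; the single axial force P common to all segments must satisfy P Σ Lᵢ/(AᵢEᵢ) = δ_free.
Σ Lᵢ/(AᵢEᵢ) = 600/(2325×147×10³) + 200/(265×114×10³) = 8.376×10⁻⁶ mm/N.
So P = 0.09288 / 8.376×10⁻⁶ = 11.09 kN, compressive.

P ≈ 11.1 kN (compressive)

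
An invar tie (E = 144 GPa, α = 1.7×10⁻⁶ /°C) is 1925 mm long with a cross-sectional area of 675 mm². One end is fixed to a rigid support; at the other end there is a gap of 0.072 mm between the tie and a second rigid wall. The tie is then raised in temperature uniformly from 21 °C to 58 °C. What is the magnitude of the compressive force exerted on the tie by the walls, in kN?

If the wall were absent the tie would grow by αΔT L = 1.7×10⁻⁶ × 37 × 1925 = 0.1211 mm.
This exceeds the 0.072 mm gap, so the wall pushes back. The portion of expansion that must be recovered elastically is δ_free − gap = 0.1211 − 0.072 = 0.04908 mm.
Compatibility: PL/(AE) = 0.04908 mm, so σ = P/A = E × (0.04908/1925) = 3.672 MPa.
P = σA = 3.672 × 675 = 2.478 kN.

P ≈ 2.48 kN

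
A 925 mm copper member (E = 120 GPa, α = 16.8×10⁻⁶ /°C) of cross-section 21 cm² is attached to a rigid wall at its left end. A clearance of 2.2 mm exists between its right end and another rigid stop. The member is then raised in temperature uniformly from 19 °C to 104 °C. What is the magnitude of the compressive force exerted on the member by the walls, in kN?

P ≈ 0 kN

Free thermal elongation = αΔT L = 16.8×10⁻⁶ × 85 × 925 = 1.321 mm.
Since δ_free = 1.32 mm is less than the 2.2 mm gap, the member never touches the wall. No axial force develops.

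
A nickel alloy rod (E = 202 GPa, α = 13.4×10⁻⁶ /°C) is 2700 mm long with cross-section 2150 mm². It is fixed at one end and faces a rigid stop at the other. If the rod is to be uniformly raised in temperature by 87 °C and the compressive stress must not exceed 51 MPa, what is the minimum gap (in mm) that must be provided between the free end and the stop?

Free expansion if unrestrained: δ_free = αΔT L = 13.4×10⁻⁶ × 87 × 2700 = 3.148 mm.
A stress of 51 MPa corresponds to the wall pushing the rod back by σL/E = 51×2700/(202×10³) = 0.6817 mm.
So the gap has to take up the difference, g_min = δ_free − σL/E = 3.148 − 0.6817 = 2.466 mm.

g ≈ 2.47 mm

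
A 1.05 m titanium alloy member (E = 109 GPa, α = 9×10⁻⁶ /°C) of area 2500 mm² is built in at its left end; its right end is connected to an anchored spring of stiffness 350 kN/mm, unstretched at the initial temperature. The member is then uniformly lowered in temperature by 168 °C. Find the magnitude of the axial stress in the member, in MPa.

If the spring were absent the member would shorten by αΔT L = 9×10⁻⁶ × 168 × 1050 = 1.588 mm.
With a force P in the spring, the elastic change of the member is PL/(AE) and that of the spring is P/k; compatibility requires their sum to equal δ_free.
P [ L/(AE) + 1/k ] = δ_free → P [ 1050/(2500×109×10³) + 1/(350×10³) ] = 1.588.
P = 1.588 / 6.71×10⁻⁶ = 236600 N.
σ = P/A = 236600/2500 = 94.64 MPa.

σ ≈ 94.6 MPa (tensile)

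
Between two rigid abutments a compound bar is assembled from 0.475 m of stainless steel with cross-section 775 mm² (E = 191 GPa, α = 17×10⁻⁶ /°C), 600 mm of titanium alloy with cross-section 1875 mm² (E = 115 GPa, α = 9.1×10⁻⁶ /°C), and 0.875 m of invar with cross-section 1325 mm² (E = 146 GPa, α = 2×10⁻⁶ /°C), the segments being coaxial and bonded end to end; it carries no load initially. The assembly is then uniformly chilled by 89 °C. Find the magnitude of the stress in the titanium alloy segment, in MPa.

With the walls removed the bar would change length by δ_free = Σ αᵢΔT Lᵢ = 17×10⁻⁶×89×475 + 9.1×10⁻⁶×89×600 + 2×10⁻⁶×89×875 = 1.36 mm.
The walls prevent any net length change, so an axial force P (same in every segment) develops. Compatibility: P · Σ Lᵢ/(AᵢEᵢ) = δ_free.
The series flexibility is Σ Lᵢ/(AᵢEᵢ) = 475/(775×191×10³) + 600/(1875×115×10³) + 875/(1325×146×10³) = 1.051×10⁻⁵ mm/N.
So P = 1.36 / 1.051×10⁻⁵ = 129.4 kN, tensile.
σ_{titanium alloy} = P / A = 129400 / 1875 = 69 MPa.

σ ≈ 69 MPa (tensile)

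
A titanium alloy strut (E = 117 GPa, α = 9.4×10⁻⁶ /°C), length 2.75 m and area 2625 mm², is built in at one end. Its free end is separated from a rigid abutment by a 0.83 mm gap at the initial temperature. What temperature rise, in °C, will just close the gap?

The gap closes when αΔT L = 0.83 mm, since the strut is still unstressed at that instant.
ΔT = 0.83 / (9.4×10⁻⁶ × 2750) = 32.11 °C.

ΔT ≈ 32.1 °C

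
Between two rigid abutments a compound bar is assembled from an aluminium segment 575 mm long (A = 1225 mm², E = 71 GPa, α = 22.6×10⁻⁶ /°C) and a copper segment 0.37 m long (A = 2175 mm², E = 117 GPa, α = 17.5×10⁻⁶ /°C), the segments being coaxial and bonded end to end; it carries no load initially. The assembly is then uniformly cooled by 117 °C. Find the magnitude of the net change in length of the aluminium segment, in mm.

If the supports were absent, the total length change would be Σ αᵢΔT Lᵢ = 22.6×10⁻⁶×117×575 + 17.5×10⁻⁶×117×370 = 2.278 mm.
The rigid supports impose zero overall length change; the single axial force P common to all segments must satisfy P Σ Lᵢ/(AᵢEᵢ) = δ_free.
The series flexibility is Σ Lᵢ/(AᵢEᵢ) = 575/(1225×71×10³) + 370/(2175×117×10³) = 8.065×10⁻⁶ mm/N.
So P = 2.278 / 8.065×10⁻⁶ = 282.5 kN, tensile.
For the aluminium segment, free thermal change = 22.6×10⁻⁶×117×575 = 1.52 mm and elastic change from P = 282500×575/(1225×71×10³) = 1.867 mm; these oppose, so the net change is 0.347 mm (segment lengthens).

|ΔL| ≈ 0.347 mm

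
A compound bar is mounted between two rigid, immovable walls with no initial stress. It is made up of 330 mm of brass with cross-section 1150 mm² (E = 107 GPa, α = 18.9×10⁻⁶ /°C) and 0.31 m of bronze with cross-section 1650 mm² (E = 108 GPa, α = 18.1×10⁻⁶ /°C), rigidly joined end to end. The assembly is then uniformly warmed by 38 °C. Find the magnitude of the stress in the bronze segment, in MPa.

σ ≈ 61.7 MPa (compressive)

Free thermal expansion of the whole bar: Σ αᵢΔT Lᵢ = 18.9×10⁻⁶×38×330 + 18.1×10⁻⁶×38×310 = 0.4502 mm.
Since the ends are fixed, an axial force P builds up, equal in every segment, with P · Σ Lᵢ/(AᵢEᵢ) = δ_free.
The series flexibility is Σ Lᵢ/(AᵢEᵢ) = 330/(1150×107×10³) + 310/(1650×108×10³) = 4.421×10⁻⁶ mm/N.
So P = 0.4502 / 4.421×10⁻⁶ = 101.8 kN, compressive.
σ_{bronze} = P / A = 101800 / 1650 = 61.71 MPa.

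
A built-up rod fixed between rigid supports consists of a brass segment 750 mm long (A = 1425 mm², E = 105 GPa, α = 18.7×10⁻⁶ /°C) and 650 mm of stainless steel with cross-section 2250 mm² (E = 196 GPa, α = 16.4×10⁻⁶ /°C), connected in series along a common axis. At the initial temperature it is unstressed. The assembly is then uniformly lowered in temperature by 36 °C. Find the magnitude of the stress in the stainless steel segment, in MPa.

σ ≈ 60.9 MPa (tensile)

If the supports were absent, the total length change would be Σ αᵢΔT Lᵢ = 18.7×10⁻⁶×36×750 + 16.4×10⁻⁶×36×650 = 0.8887 mm.
The walls prevent any net length change, so an axial force P (same in every segment) develops. Compatibility: P · Σ Lᵢ/(AᵢEᵢ) = δ_free.
The series flexibility is Σ Lᵢ/(AᵢEᵢ) = 750/(1425×105×10³) + 650/(2250×196×10³) = 6.486×10⁻⁶ mm/N.
P = 0.8887 / 6.486×10⁻⁶ = 137000 N = 137 kN, tensile.
σ_{stainless steel} = P / A = 137000 / 2250 = 60.89 MPa.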